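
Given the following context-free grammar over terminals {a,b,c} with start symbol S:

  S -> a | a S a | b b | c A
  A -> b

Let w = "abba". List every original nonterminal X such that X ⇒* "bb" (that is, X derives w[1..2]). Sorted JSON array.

Convert to CNF:
  S -> T0 X3 | T1 T1 | T2 A | a
  A -> b
  T0 -> a
  T1 -> b
  T2 -> c
  X3 -> S T0

CYK table (by increasing span) — only the sub-triangle for w[1..2]:
  [1..1]={A,T1}  "b"  orig:{A}
  [2..2]={A,T1}  "b"  orig:{A}
  [1..2]={S}  "bb"

Original NTs in T[1,2] deriving "bb": ["S"]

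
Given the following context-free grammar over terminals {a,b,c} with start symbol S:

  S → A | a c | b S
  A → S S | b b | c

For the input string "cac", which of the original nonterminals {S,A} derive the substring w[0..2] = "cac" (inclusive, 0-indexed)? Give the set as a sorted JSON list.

CNF form of G:
  S -> S S | T0 S | T0 T0 | T1 T2 | c
  A -> S S | T0 T0 | c
  T0 -> b
  T1 -> a
  T2 -> c

CYK fill — only the sub-triangle for w[0..2]:
  [0..0]={A,S,T2}  "c"  orig:{A,S}
  [1..1]={T1}  "a"  orig:{}
  [2..2]={A,S,T2}  "c"  orig:{A,S}
  [0..1]=∅  "ca"
  [1..2]={S}  "ac"
  [0..2]={A,S}  "cac"

Original NTs in T[0,2] deriving "cac": ["A", "S"]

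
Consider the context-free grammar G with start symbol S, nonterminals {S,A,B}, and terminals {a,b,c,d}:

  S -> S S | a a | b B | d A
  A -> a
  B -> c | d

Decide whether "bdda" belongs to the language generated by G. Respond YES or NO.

Convert to CNF:
  S -> S S | T0 T0 | T1 B | T2 A
  A -> a
  B -> c | d
  T0 -> a
  T1 -> b
  T2 -> d

CYK fill:
  cell(0,0) b: {T1}  orig:{}
  cell(1,1) d: {B,T2}  orig:{B}
  cell(2,2) d: {B,T2}  orig:{B}
  cell(3,3) a: {A,T0}  orig:{A}
  cell(0,1) bd: {S}
  cell(1,2) dd: ∅
  cell(2,3) da: {S}
  cell(0,2) bdd: ∅
  cell(1,3) dda: ∅
  cell(0,3) bdda: {S}

S ∈ T[0,3] ⇒ YES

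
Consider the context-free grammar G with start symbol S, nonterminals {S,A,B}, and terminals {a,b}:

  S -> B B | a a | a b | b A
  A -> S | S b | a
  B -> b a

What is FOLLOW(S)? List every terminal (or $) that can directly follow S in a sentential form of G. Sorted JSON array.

FIRST iteration:
round 1:
  A via A→a: +{a}
  B via B→b a: +{b}
  S via S→B B: +{b}
  S via S→a a: +{a}
  FIRST(S)={a,b}  FIRST(A)={a}  FIRST(B)={b}
round 2:
  A via A→S: +{b}
  FIRST(S)={a,b}  FIRST(A)={a,b}  FIRST(B)={b}
round 3: (stable)
  FIRST(S)={a,b}  FIRST(A)={a,b}  FIRST(B)={b}

Compute FOLLOW by fixpoint:
seed FOLLOW(S) with $
pass 1:
  A→S b: FOLLOW(S) ⊇ FIRST(b) = {b}; new: +{b}
  S→B B: FOLLOW(B) ⊇ FIRST(B) = {b}; new: +{b}
  S→B B: FOLLOW(B) ⊇ FOLLOW(S) ⊇ {$,b}; new: +{$}
  S→b A: FOLLOW(A) ⊇ FOLLOW(S) ⊇ {$,b}; new: +{$,b}
  FOLLOW[S]={$,b}  FOLLOW[A]={$,b}  FOLLOW[B]={$,b}
pass 2: (stable)
  FOLLOW[S]={$,b}  FOLLOW[A]={$,b}  FOLLOW[B]={$,b}

FOLLOW(S) = ["$", "b"]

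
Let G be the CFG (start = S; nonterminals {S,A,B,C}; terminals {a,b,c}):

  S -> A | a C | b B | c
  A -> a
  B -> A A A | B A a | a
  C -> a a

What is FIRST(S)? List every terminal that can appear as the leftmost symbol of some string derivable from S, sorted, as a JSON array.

Compute FIRST by fixpoint:
[1]
  A via A→a: +{a}
  B via B→A A A: +{a}
  C via C→a a: +{a}
  S via S→A: +{a}
  S via S→b B: +{b}
  S via S→c: +{c}
  FIRST[S]={a,b,c}  FIRST[A]={a}  FIRST[B]={a}  FIRST[C]={a}
[2] done
  FIRST[S]={a,b,c}  FIRST[A]={a}  FIRST[B]={a}  FIRST[C]={a}

FIRST(S) = ["a", "b", "c"]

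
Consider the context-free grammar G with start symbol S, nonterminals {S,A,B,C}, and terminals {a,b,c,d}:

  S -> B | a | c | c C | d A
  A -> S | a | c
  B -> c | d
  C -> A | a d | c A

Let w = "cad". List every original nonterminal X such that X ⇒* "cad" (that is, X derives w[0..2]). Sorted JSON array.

CNF form of G:
  S -> T0 C | T1 A | a | c | d
  A -> T0 C | T1 A | a | c | d
  B -> c | d
  C -> T0 A | T0 C | T1 A | T2 T1 | a | c | d
  T0 -> c
  T1 -> d
  T2 -> a

Fill CYK table bottom-up — only the sub-triangle for w[0..2]:
  [0..0]={A,B,C,S,T0}  "c"  orig:{A,B,C,S}
  [1..1]={A,C,S,T2}  "a"  orig:{A,C,S}
  [2..2]={A,B,C,S,T1}  "d"  orig:{A,B,C,S}
  [0..1]={A,C,S}  "ca"
  [1..2]={C}  "ad"
  [0..2]={A,C,S}  "cad"

Original NTs in T[0,2] deriving "cad": ["A", "C", "S"]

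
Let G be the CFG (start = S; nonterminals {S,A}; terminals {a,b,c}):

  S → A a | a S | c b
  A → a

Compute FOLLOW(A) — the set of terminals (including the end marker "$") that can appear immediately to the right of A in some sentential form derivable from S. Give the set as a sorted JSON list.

FIRST sets, iterate to fixpoint:
iter 1:
  A via A→a: +{a}
  S via S→A a: +{a}
  S via S→c b: +{c}
  S: {a,c}  A: {a}
iter 2: done
  S: {a,c}  A: {a}

FOLLOW sets:
initialize: $ ∈ FOLLOW(S)
iter 1:
  S→A a: FOLLOW(A) ⊇ FIRST(a) = {a}; new: +{a}
  FOLLOW(S)={$}  FOLLOW(A)={a}
iter 2: — fixpoint
  FOLLOW(S)={$}  FOLLOW(A)={a}

FOLLOW(A) = ["a"]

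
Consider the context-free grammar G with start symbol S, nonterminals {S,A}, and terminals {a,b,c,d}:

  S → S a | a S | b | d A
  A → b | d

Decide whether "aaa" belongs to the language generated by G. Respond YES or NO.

CNF form of G:
  S -> S T0 | T0 S | T1 A | b
  A -> b | d
  T0 -> a
  T1 -> d

CYK fill:
  T[0,0] 'a' = {T0}  orig:{}
  T[1,1] 'a' = {T0}  orig:{}
  T[2,2] 'a' = {T0}  orig:{}
  T[0,1] 'aa' = ∅
  T[1,2] 'aa' = ∅
  T[0,2] 'aaa' = ∅

S ∉ T[0,2] ⇒ NO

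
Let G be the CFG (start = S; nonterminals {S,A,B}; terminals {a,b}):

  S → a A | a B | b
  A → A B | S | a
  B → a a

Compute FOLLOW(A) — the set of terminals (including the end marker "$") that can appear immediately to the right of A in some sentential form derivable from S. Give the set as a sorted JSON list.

Compute FIRST by fixpoint:
round 1:
  A via A→a: +{a}
  B via B→a a: +{a}
  S via S→a A: +{a}
  S via S→b: +{b}
  FIRST[S]={a,b}  FIRST[A]={a}  FIRST[B]={a}
round 2:
  A via A→S: +{b}
  FIRST[S]={a,b}  FIRST[A]={a,b}  FIRST[B]={a}
round 3: (no change)
  FIRST[S]={a,b}  FIRST[A]={a,b}  FIRST[B]={a}

Compute FOLLOW by fixpoint:
FOLLOW(S) := {$}
iter 1:
  A→A B: FOLLOW(A) ⊇ FIRST(B) = {a}; new: +{a}
  A→A B: FOLLOW(B) ⊇ FOLLOW(A) ⊇ {a}; new: +{a}
  A→S: FOLLOW(S) ⊇ FOLLOW(A) ⊇ {a}; new: +{a}
  S→a A: FOLLOW(A) ⊇ FOLLOW(S) ⊇ {$,a}; new: +{$}
  S→a B: FOLLOW(B) ⊇ FOLLOW(S) ⊇ {$,a}; new: +{$}
  FOLLOW(S)={$,a}  FOLLOW(A)={$,a}  FOLLOW(B)={$,a}
iter 2: (stable)
  FOLLOW(S)={$,a}  FOLLOW(A)={$,a}  FOLLOW(B)={$,a}

FOLLOW(A) = ["$", "a"]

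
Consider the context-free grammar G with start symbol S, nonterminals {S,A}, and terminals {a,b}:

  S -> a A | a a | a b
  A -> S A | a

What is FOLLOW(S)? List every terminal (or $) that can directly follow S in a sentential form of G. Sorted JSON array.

FIRST sets, iterate to fixpoint:
iter 1:
  A via A→a: +{a}
  S via S→a A: +{a}
  S: {a}  A: {a}
iter 2: — fixpoint
  S: {a}  A: {a}

FOLLOW iteration:
initialize: $ ∈ FOLLOW(S)
iter 1:
  A→S A: FOLLOW(S) ⊇ FIRST(A) = {a}; new: +{a}
  S→a A: FOLLOW(A) ⊇ FOLLOW(S) ⊇ {$,a}; new: +{$,a}
  S: {$,a}  A: {$,a}
iter 2: (no change)
  S: {$,a}  A: {$,a}

FOLLOW(S) = ["$", "a"]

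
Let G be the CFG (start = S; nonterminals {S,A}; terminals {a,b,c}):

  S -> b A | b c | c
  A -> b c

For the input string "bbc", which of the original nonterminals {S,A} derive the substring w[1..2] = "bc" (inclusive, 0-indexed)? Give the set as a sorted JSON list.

Convert to CNF:
  S -> T0 A | T0 T1 | c
  A -> T0 T1
  T0 -> b
  T1 -> c

CYK table (by increasing span) — only the sub-triangle for w[1..2]:
  T[1,1] 'b' = {T0}  orig:{}
  T[2,2] 'c' = {S,T1}  orig:{S}
  T[1,2] 'bc' = {A,S}

Original NTs in T[1,2] deriving "bc": ["A", "S"]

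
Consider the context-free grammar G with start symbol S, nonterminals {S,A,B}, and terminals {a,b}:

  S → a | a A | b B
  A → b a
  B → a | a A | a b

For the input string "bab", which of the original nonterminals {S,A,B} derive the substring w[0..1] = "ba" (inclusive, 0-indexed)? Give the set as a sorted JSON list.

CNF form of G:
  S -> T0 B | T1 A | a
  A -> T0 T1
  B -> T1 A | T1 T0 | a
  T0 -> b
  T1 -> a

Fill CYK table bottom-up, restricted to cells inside w[0..1]:
  cell(0,0) b: {T0}  orig:{}
  cell(1,1) a: {B,S,T1}  orig:{B,S}
  cell(0,1) ba: {A,S}

Original NTs in T[0,1] deriving "ba": ["A", "S"]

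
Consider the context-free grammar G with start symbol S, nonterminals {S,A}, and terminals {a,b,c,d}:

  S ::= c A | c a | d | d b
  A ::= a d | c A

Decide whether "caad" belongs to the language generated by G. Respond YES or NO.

Convert to CNF:
  S -> T1 T3 | T2 A | T2 T0 | d
  A -> T0 T1 | T2 A
  T0 -> a
  T1 -> d
  T2 -> c
  T3 -> b

CYK fill:
  T[0,0] 'c' = {T2}  orig:{}
  T[1,1] 'a' = {T0}  orig:{}
  T[2,2] 'a' = {T0}  orig:{}
  T[3,3] 'd' = {S,T1}  orig:{S}
  T[0,1] 'ca' = {S}
  T[1,2] 'aa' = ∅
  T[2,3] 'ad' = {A}
  T[0,2] 'caa' = ∅
  T[1,3] 'aad' = ∅
  T[0,3] 'caad' = ∅

S ∉ T[0,3] ⇒ NO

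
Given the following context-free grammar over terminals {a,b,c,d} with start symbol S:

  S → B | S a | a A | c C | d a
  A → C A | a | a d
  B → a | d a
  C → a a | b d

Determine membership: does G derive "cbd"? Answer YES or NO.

CNF form of G:
  S -> S T0 | T0 A | T1 T0 | T3 C | a
  A -> C A | T0 T1 | a
  B -> T1 T0 | a
  C -> T0 T0 | T2 T1
  T0 -> a
  T1 -> d
  T2 -> b
  T3 -> c

CYK table (by increasing span):
  [0..0]={T3}  "c"  orig:{}
  [1..1]={T2}  "b"  orig:{}
  [2..2]={T1}  "d"  orig:{}
  [0..1]=∅  "cb"
  [1..2]={C}  "bd"
  [0..2]={S}  "cbd"

S ∈ T[0,2] ⇒ YES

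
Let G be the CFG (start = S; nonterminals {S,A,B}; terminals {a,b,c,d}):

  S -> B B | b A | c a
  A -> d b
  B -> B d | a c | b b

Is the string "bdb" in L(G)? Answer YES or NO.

CNF form of G:
  S -> B B | T1 A | T3 T2
  A -> T0 T1
  B -> B T0 | T1 T1 | T2 T3
  T0 -> d
  T1 -> b
  T2 -> a
  T3 -> c

CYK fill:
  T[0,0] 'b' = {T1}  orig:{}
  T[1,1] 'd' = {T0}  orig:{}
  T[2,2] 'b' = {T1}  orig:{}
  T[0,1] 'bd' = ∅
  T[1,2] 'db' = {A}
  T[0,2] 'bdb' = {S}

S ∈ T[0,2] ⇒ YES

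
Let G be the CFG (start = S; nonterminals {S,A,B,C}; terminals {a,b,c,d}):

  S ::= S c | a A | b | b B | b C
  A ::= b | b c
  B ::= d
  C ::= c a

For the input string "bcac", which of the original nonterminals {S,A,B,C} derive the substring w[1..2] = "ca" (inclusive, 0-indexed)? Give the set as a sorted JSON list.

CNF form of G:
  S -> S T1 | T0 B | T0 C | T2 A | b
  A -> T0 T1 | b
  B -> d
  C -> T1 T2
  T0 -> b
  T1 -> c
  T2 -> a

CYK fill (cells [i..j] with 1 ≤ i ≤ j ≤ 2 only):
  [1..1]={T1}  "c"  orig:{}
  [2..2]={T2}  "a"  orig:{}
  [1..2]={C}  "ca"

Original NTs in T[1,2] deriving "ca": ["C"]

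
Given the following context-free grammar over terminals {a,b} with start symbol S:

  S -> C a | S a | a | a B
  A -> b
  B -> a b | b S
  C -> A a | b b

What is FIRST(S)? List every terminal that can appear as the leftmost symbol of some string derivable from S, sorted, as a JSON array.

FIRST iteration:
pass 1:
  A via A→b: +{b}
  B via B→a b: +{a}
  B via B→b S: +{b}
  C via C→A a: +{b}
  S via S→C a: +{b}
  S via S→a: +{a}
  FIRST[S]={a,b}  FIRST[A]={b}  FIRST[B]={a,b}  FIRST[C]={b}
pass 2: (stable)
  FIRST[S]={a,b}  FIRST[A]={b}  FIRST[B]={a,b}  FIRST[C]={b}

FIRST(S) = ["a", "b"]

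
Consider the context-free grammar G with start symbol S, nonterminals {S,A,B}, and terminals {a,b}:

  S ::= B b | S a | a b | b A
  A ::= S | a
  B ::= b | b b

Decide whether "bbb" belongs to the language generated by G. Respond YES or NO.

CNF form of G:
  S -> B T0 | S T1 | T0 A | T1 T0
  A -> B T0 | S T1 | T0 A | T1 T0 | a
  B -> T0 T0 | b
  T0 -> b
  T1 -> a

CYK table (by increasing span):
  T[0,0] 'b' = {B,T0}  orig:{B}
  T[1,1] 'b' = {B,T0}  orig:{B}
  T[2,2] 'b' = {B,T0}  orig:{B}
  T[0,1] 'bb' = {A,B,S}
  T[1,2] 'bb' = {A,B,S}
  T[0,2] 'bbb' = {A,S}

S ∈ T[0,2] ⇒ YES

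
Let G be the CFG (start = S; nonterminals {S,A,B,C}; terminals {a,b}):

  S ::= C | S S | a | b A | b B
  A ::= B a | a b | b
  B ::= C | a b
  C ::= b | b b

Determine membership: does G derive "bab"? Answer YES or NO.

CNF form of G:
  S -> S S | T1 A | T1 B | T1 T1 | a | b
  A -> B T0 | T0 T1 | b
  B -> T0 T1 | T1 T1 | b
  C -> T1 T1 | b
  T0 -> a
  T1 -> b

Fill CYK table bottom-up:
  cell(0,0) b: {A,B,C,S,T1}  orig:{A,B,C,S}
  cell(1,1) a: {S,T0}  orig:{S}
  cell(2,2) b: {A,B,C,S,T1}  orig:{A,B,C,S}
  cell(0,1) ba: {A,S}
  cell(1,2) ab: {A,B,S}
  cell(0,2) bab: {S}

S ∈ T[0,2] ⇒ YES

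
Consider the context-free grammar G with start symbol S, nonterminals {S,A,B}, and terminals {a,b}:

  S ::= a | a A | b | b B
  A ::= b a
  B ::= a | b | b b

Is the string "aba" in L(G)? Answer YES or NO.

CNF form of G:
  S -> T0 B | T1 A | a | b
  A -> T0 T1
  B -> T0 T0 | a | b
  T0 -> b
  T1 -> a

CYK fill:
  cell(0,0) a: {B,S,T1}  orig:{B,S}
  cell(1,1) b: {B,S,T0}  orig:{B,S}
  cell(2,2) a: {B,S,T1}  orig:{B,S}
  cell(0,1) ab: ∅
  cell(1,2) ba: {A,S}
  cell(0,2) aba: {S}

S ∈ T[0,2] ⇒ YES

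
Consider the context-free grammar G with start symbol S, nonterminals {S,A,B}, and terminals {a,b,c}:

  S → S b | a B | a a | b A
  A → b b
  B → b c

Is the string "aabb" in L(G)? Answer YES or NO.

CNF form of G:
  S -> S T0 | T0 A | T2 B | T2 T2
  A -> T0 T0
  B -> T0 T1
  T0 -> b
  T1 -> c
  T2 -> a

CYK table (by increasing span):
  T[0,0] 'a' = {T2}  orig:{}
  T[1,1] 'a' = {T2}  orig:{}
  T[2,2] 'b' = {T0}  orig:{}
  T[3,3] 'b' = {T0}  orig:{}
  T[0,1] 'aa' = {S}
  T[1,2] 'ab' = ∅
  T[2,3] 'bb' = {A}
  T[0,2] 'aab' = {S}
  T[1,3] 'abb' = ∅
  T[0,3] 'aabb' = {S}

S ∈ T[0,3] ⇒ YES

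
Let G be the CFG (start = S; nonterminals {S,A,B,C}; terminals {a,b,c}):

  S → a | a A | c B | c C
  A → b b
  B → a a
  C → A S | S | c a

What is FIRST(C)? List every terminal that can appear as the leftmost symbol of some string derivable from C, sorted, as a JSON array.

FIRST sets, iterate to fixpoint:
round 1:
  A via A→b b: +{b}
  B via B→a a: +{a}
  C via C→A S: +{b}
  C via C→c a: +{c}
  S via S→a: +{a}
  S via S→c B: +{c}
  FIRST[S]={a,c}  FIRST[A]={b}  FIRST[B]={a}  FIRST[C]={b,c}
round 2:
  C via C→S: +{a}
  FIRST[S]={a,c}  FIRST[A]={b}  FIRST[B]={a}  FIRST[C]={a,b,c}
round 3: done
  FIRST[S]={a,c}  FIRST[A]={b}  FIRST[B]={a}  FIRST[C]={a,b,c}

FIRST(C) = ["a", "b", "c"]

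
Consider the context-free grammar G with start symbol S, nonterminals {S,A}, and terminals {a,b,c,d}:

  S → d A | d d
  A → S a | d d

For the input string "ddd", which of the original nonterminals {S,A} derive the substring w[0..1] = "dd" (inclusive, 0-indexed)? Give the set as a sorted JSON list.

CNF form of G:
  S -> T1 A | T1 T1
  A -> S T0 | T1 T1
  T0 -> a
  T1 -> d

CYK table (by increasing span), restricted to cells inside w[0..1]:
  [0..0]={T1}  "d"  orig:{}
  [1..1]={T1}  "d"  orig:{}
  [0..1]={A,S}  "dd"

Original NTs in T[0,1] deriving "dd": ["A", "S"]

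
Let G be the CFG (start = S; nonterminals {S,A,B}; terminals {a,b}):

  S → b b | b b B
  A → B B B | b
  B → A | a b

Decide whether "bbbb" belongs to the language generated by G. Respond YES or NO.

Convert to CNF:
  S -> T1 T1 | T1 X4
  A -> B X2 | b
  B -> B X3 | T0 T1 | b
  T0 -> a
  T1 -> b
  X2 -> B B
  X3 -> B B
  X4 -> T1 B

Fill CYK table bottom-up:
  T[0,0] 'b' = {A,B,T1}  orig:{A,B}
  T[1,1] 'b' = {A,B,T1}  orig:{A,B}
  T[2,2] 'b' = {A,B,T1}  orig:{A,B}
  T[3,3] 'b' = {A,B,T1}  orig:{A,B}
  T[0,1] 'bb' = {S,X2,X3,X4}  orig:{S}
  T[1,2] 'bb' = {S,X2,X3,X4}  orig:{S}
  T[2,3] 'bb' = {S,X2,X3,X4}  orig:{S}
  T[0,2] 'bbb' = {A,B,S}
  T[1,3] 'bbb' = {A,B,S}
  T[0,3] 'bbbb' = {X2,X3,X4}  orig:{}

S ∉ T[0,3] ⇒ NO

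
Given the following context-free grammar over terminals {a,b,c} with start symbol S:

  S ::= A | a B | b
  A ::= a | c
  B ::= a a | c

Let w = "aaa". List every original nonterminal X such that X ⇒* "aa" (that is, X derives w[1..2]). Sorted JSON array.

Convert to CNF:
  S -> T0 B | a | b | c
  A -> a | c
  B -> T0 T0 | c
  T0 -> a

CYK table (by increasing span) (cells [i..j] with 1 ≤ i ≤ j ≤ 2 only):
  cell(1,1) a: {A,S,T0}  orig:{A,S}
  cell(2,2) a: {A,S,T0}  orig:{A,S}
  cell(1,2) aa: {B}

Original NTs in T[1,2] deriving "aa": ["B"]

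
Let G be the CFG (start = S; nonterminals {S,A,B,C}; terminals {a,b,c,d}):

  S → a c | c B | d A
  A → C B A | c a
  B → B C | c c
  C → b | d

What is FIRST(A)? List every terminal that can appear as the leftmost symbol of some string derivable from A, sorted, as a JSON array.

FIRST sets, iterate to fixpoint:
round 1:
  A via A→c a: +{c}
  B via B→c c: +{c}
  C via C→b: +{b}
  C via C→d: +{d}
  S via S→a c: +{a}
  S via S→c B: +{c}
  S via S→d A: +{d}
  FIRST(S)={a,c,d}  FIRST(A)={c}  FIRST(B)={c}  FIRST(C)={b,d}
round 2:
  A via A→C B A: +{b,d}
  FIRST(S)={a,c,d}  FIRST(A)={b,c,d}  FIRST(B)={c}  FIRST(C)={b,d}
round 3: done
  FIRST(S)={a,c,d}  FIRST(A)={b,c,d}  FIRST(B)={c}  FIRST(C)={b,d}

FIRST(A) = ["b", "c", "d"]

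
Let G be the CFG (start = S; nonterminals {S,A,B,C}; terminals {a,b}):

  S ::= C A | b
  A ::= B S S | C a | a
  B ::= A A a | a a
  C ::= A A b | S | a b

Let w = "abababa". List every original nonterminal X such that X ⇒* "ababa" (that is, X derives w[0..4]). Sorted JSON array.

CNF form of G:
  S -> C A | b
  A -> B X2 | C T0 | a
  B -> A X3 | T0 T0
  C -> A X4 | C A | T0 T1 | b
  T0 -> a
  T1 -> b
  X2 -> S S
  X3 -> A T0
  X4 -> A T1

CYK table (by increasing span) (cells [i..j] with 0 ≤ i ≤ j ≤ 4 only):
  cell(0,0) a: {A,T0}  orig:{A}
  cell(1,1) b: {C,S,T1}  orig:{C,S}
  cell(2,2) a: {A,T0}  orig:{A}
  cell(3,3) b: {C,S,T1}  orig:{C,S}
  cell(4,4) a: {A,T0}  orig:{A}
  cell(0,1) ab: {C,X4}  orig:{C}
  cell(1,2) ba: {A,C,S}
  cell(2,3) ab: {C,X4}  orig:{C}
  cell(3,4) ba: {A,C,S}
  cell(0,2) aba: {A,C,S}
  cell(1,3) bab: {X2,X4}  orig:{}
  cell(2,4) aba: {A,C,S}
  cell(0,3) abab: {C,X2,X4}  orig:{C}
  cell(1,4) baba: {C,S,X2}  orig:{C,S}
  cell(0,4) ababa: {A,C,S,X2}  orig:{A,C,S}

Original NTs in T[0,4] deriving "ababa": ["A", "C", "S"]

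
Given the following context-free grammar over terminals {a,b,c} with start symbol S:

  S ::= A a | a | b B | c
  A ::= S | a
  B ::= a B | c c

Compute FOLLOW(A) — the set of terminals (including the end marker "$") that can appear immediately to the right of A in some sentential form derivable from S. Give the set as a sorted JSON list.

FIRST sets, iterate to fixpoint:
[1]
  A via A→a: +{a}
  B via B→a B: +{a}
  B via B→c c: +{c}
  S via S→A a: +{a}
  S via S→b B: +{b}
  S via S→c: +{c}
  S: {a,b,c}  A: {a}  B: {a,c}
[2]
  A via A→S: +{b,c}
  S: {a,b,c}  A: {a,b,c}  B: {a,c}
[3] (no change)
  S: {a,b,c}  A: {a,b,c}  B: {a,c}

FOLLOW iteration:
initialize: $ ∈ FOLLOW(S)
pass 1:
  S→A a: FOLLOW(A) ⊇ FIRST(a) = {a}; new: +{a}
  S→b B: FOLLOW(B) ⊇ FOLLOW(S) ⊇ {$}; new: +{$}
  S: {$}  A: {a}  B: {$}
pass 2:
  A→S: FOLLOW(S) ⊇ FOLLOW(A) ⊇ {a}; new: +{a}
  S→b B: FOLLOW(B) ⊇ FOLLOW(S) ⊇ {$,a}; new: +{a}
  S: {$,a}  A: {a}  B: {$,a}
pass 3: (no change)
  S: {$,a}  A: {a}  B: {$,a}

FOLLOW(A) = ["a"]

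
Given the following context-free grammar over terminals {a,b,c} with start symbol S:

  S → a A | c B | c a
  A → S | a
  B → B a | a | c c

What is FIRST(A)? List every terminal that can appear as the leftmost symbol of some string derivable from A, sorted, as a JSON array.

FIRST iteration:
round 1:
  A via A→a: +{a}
  B via B→a: +{a}
  B via B→c c: +{c}
  S via S→a A: +{a}
  S via S→c B: +{c}
  FIRST(S)={a,c}  FIRST(A)={a}  FIRST(B)={a,c}
round 2:
  A via A→S: +{c}
  FIRST(S)={a,c}  FIRST(A)={a,c}  FIRST(B)={a,c}
round 3: (stable)
  FIRST(S)={a,c}  FIRST(A)={a,c}  FIRST(B)={a,c}

FIRST(A) = ["a", "c"]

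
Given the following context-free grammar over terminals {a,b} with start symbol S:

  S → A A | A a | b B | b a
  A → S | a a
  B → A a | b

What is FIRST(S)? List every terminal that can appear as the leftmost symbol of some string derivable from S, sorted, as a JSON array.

Compute FIRST by fixpoint:
iter 1:
  A via A→a a: +{a}
  B via B→A a: +{a}
  B via B→b: +{b}
  S via S→A A: +{a}
  S via S→b B: +{b}
  FIRST(S)={a,b}  FIRST(A)={a}  FIRST(B)={a,b}
iter 2:
  A via A→S: +{b}
  FIRST(S)={a,b}  FIRST(A)={a,b}  FIRST(B)={a,b}
iter 3: — fixpoint
  FIRST(S)={a,b}  FIRST(A)={a,b}  FIRST(B)={a,b}

FIRST(S) = ["a", "b"]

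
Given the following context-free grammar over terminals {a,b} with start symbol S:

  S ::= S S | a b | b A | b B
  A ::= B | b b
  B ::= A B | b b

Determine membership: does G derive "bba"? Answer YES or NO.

CNF form of G:
  S -> S S | T0 A | T0 B | T1 T0
  A -> A B | T0 T0
  B -> A B | T0 T0
  T0 -> b
  T1 -> a

Fill CYK table bottom-up:
  [0..0]={T0}  "b"  orig:{}
  [1..1]={T0}  "b"  orig:{}
  [2..2]={T1}  "a"  orig:{}
  [0..1]={A,B}  "bb"
  [1..2]=∅  "ba"
  [0..2]=∅  "bba"

S ∉ T[0,2] ⇒ NO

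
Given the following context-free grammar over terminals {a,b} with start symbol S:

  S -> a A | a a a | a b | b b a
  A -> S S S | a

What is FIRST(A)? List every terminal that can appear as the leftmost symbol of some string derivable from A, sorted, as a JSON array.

Compute FIRST by fixpoint:
[1]
  A via A→a: +{a}
  S via S→a A: +{a}
  S via S→b b a: +{b}
  S: {a,b}  A: {a}
[2]
  A via A→S S S: +{b}
  S: {a,b}  A: {a,b}
[3] (stable)
  S: {a,b}  A: {a,b}

FIRST(A) = ["a", "b"]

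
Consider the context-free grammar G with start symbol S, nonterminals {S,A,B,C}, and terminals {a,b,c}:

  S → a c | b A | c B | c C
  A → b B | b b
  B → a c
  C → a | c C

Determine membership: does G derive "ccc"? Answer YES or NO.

CNF form of G:
  S -> T0 A | T1 T2 | T2 B | T2 C
  A -> T0 B | T0 T0
  B -> T1 T2
  C -> T2 C | a
  T0 -> b
  T1 -> a
  T2 -> c

CYK fill:
  [0..0]={T2}  "c"  orig:{}
  [1..1]={T2}  "c"  orig:{}
  [2..2]={T2}  "c"  orig:{}
  [0..1]=∅  "cc"
  [1..2]=∅  "cc"
  [0..2]=∅  "ccc"

S ∉ T[0,2] ⇒ NO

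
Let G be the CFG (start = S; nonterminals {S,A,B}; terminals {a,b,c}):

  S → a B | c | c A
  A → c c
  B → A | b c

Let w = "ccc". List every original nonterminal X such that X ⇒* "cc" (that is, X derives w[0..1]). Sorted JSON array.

CNF form of G:
  S -> T0 A | T2 B | c
  A -> T0 T0
  B -> T0 T0 | T1 T0
  T0 -> c
  T1 -> b
  T2 -> a

CYK table (by increasing span) (cells [i..j] with 0 ≤ i ≤ j ≤ 1 only):
  T[0,0] 'c' = {S,T0}  orig:{S}
  T[1,1] 'c' = {S,T0}  orig:{S}
  T[0,1] 'cc' = {A,B}

Original NTs in T[0,1] deriving "cc": ["A", "B"]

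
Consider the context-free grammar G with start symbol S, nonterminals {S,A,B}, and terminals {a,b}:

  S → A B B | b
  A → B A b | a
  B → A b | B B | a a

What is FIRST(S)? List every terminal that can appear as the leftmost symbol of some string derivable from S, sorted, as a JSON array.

FIRST iteration:
pass 1:
  A via A→a: +{a}
  B via B→A b: +{a}
  S via S→A B B: +{a}
  S via S→b: +{b}
  FIRST(S)={a,b}  FIRST(A)={a}  FIRST(B)={a}
pass 2: — fixpoint
  FIRST(S)={a,b}  FIRST(A)={a}  FIRST(B)={a}

FIRST(S) = ["a", "b"]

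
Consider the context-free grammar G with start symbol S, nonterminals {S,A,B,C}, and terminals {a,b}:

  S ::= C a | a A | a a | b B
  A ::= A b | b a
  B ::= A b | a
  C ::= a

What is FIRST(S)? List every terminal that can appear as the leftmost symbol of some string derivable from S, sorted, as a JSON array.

Compute FIRST by fixpoint:
iter 1:
  A via A→b a: +{b}
  B via B→A b: +{b}
  B via B→a: +{a}
  C via C→a: +{a}
  S via S→C a: +{a}
  S via S→b B: +{b}
  S: {a,b}  A: {b}  B: {a,b}  C: {a}
iter 2: done
  S: {a,b}  A: {b}  B: {a,b}  C: {a}

FIRST(S) = ["a", "b"]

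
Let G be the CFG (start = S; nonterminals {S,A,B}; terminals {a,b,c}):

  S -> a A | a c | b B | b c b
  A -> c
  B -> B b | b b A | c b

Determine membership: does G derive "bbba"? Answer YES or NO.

Convert to CNF:
  S -> T0 B | T0 X4 | T2 A | T2 T1
  A -> c
  B -> B T0 | T0 X3 | T1 T0
  T0 -> b
  T1 -> c
  T2 -> a
  X3 -> T0 A
  X4 -> T1 T0

CYK table (by increasing span):
  [0..0]={T0}  "b"  orig:{}
  [1..1]={T0}  "b"  orig:{}
  [2..2]={T0}  "b"  orig:{}
  [3..3]={T2}  "a"  orig:{}
  [0..1]=∅  "bb"
  [1..2]=∅  "bb"
  [2..3]=∅  "ba"
  [0..2]=∅  "bbb"
  [1..3]=∅  "bba"
  [0..3]=∅  "bbba"

S ∉ T[0,3] ⇒ NO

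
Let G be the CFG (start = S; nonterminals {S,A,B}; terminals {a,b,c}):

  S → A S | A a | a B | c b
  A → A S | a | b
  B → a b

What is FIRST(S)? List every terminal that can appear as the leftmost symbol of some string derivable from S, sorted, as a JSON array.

Compute FIRST by fixpoint:
pass 1:
  A via A→a: +{a}
  A via A→b: +{b}
  B via B→a b: +{a}
  S via S→A S: +{a,b}
  S via S→c b: +{c}
  FIRST[S]={a,b,c}  FIRST[A]={a,b}  FIRST[B]={a}
pass 2: (stable)
  FIRST[S]={a,b,c}  FIRST[A]={a,b}  FIRST[B]={a}

FIRST(S) = ["a", "b", "c"]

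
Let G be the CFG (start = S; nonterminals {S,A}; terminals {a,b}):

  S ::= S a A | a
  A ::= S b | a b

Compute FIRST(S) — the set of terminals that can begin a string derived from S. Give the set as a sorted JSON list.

Compute FIRST by fixpoint:
iter 1:
  A via A→a b: +{a}
  S via S→a: +{a}
  FIRST(S)={a}  FIRST(A)={a}
iter 2: — fixpoint
  FIRST(S)={a}  FIRST(A)={a}

FIRST(S) = ["a"]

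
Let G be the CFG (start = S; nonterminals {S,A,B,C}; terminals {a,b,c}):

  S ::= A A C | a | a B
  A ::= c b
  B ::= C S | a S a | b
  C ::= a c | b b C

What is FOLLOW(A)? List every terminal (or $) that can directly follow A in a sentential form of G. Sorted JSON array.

FIRST sets, iterate to fixpoint:
round 1:
  A via A→c b: +{c}
  B via B→a S a: +{a}
  B via B→b: +{b}
  C via C→a c: +{a}
  C via C→b b C: +{b}
  S via S→A A C: +{c}
  S via S→a: +{a}
  FIRST(S)={a,c}  FIRST(A)={c}  FIRST(B)={a,b}  FIRST(C)={a,b}
round 2: (stable)
  FIRST(S)={a,c}  FIRST(A)={c}  FIRST(B)={a,b}  FIRST(C)={a,b}

FOLLOW sets:
initialize: $ ∈ FOLLOW(S)
iter 1:
  B→C S: FOLLOW(C) ⊇ FIRST(S) = {a,c}; new: +{a,c}
  B→a S a: FOLLOW(S) ⊇ FIRST(a) = {a}; new: +{a}
  S→A A C: FOLLOW(A) ⊇ FIRST(A) = {c}; new: +{c}
  S→A A C: FOLLOW(A) ⊇ FIRST(C) = {a,b}; new: +{a,b}
  S→A A C: FOLLOW(C) ⊇ FOLLOW(S) ⊇ {$,a}; new: +{$}
  S→a B: FOLLOW(B) ⊇ FOLLOW(S) ⊇ {$,a}; new: +{$,a}
  FOLLOW(S)={$,a}  FOLLOW(A)={a,b,c}  FOLLOW(B)={$,a}  FOLLOW(C)={$,a,c}
iter 2: — fixpoint
  FOLLOW(S)={$,a}  FOLLOW(A)={a,b,c}  FOLLOW(B)={$,a}  FOLLOW(C)={$,a,c}

FOLLOW(A) = ["a", "b", "c"]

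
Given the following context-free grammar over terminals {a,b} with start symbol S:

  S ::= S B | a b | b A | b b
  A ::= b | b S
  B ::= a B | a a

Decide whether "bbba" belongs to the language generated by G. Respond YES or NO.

CNF form of G:
  S -> S B | T0 A | T0 T0 | T1 T0
  A -> T0 S | b
  B -> T1 B | T1 T1
  T0 -> b
  T1 -> a

CYK table (by increasing span):
  T[0,0] 'b' = {A,T0}  orig:{A}
  T[1,1] 'b' = {A,T0}  orig:{A}
  T[2,2] 'b' = {A,T0}  orig:{A}
  T[3,3] 'a' = {T1}  orig:{}
  T[0,1] 'bb' = {S}
  T[1,2] 'bb' = {S}
  T[2,3] 'ba' = ∅
  T[0,2] 'bbb' = {A}
  T[1,3] 'bba' = ∅
  T[0,3] 'bbba' = ∅

S ∉ T[0,3] ⇒ NO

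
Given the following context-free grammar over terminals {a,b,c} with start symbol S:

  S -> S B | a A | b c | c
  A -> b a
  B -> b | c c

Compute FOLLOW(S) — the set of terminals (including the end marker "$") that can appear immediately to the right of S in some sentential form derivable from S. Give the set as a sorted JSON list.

FIRST iteration:
iter 1:
  A via A→b a: +{b}
  B via B→b: +{b}
  B via B→c c: +{c}
  S via S→a A: +{a}
  S via S→b c: +{b}
  S via S→c: +{c}
  FIRST(S)={a,b,c}  FIRST(A)={b}  FIRST(B)={b,c}
iter 2: done
  FIRST(S)={a,b,c}  FIRST(A)={b}  FIRST(B)={b,c}

Compute FOLLOW by fixpoint:
initialize: $ ∈ FOLLOW(S)
round 1:
  S→S B: FOLLOW(S) ⊇ FIRST(B) = {b,c}; new: +{b,c}
  S→S B: FOLLOW(B) ⊇ FOLLOW(S) ⊇ {$,b,c}; new: +{$,b,c}
  S→a A: FOLLOW(A) ⊇ FOLLOW(S) ⊇ {$,b,c}; new: +{$,b,c}
  S: {$,b,c}  A: {$,b,c}  B: {$,b,c}
round 2: — fixpoint
  S: {$,b,c}  A: {$,b,c}  B: {$,b,c}

FOLLOW(S) = ["$", "b", "c"]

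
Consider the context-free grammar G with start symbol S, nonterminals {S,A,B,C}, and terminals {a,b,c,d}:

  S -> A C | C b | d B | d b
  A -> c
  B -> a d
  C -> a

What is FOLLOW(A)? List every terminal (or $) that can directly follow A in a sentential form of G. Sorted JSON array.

FIRST sets, iterate to fixpoint:
[1]
  A via A→c: +{c}
  B via B→a d: +{a}
  C via C→a: +{a}
  S via S→A C: +{c}
  S via S→C b: +{a}
  S via S→d B: +{d}
  S: {a,c,d}  A: {c}  B: {a}  C: {a}
[2] done
  S: {a,c,d}  A: {c}  B: {a}  C: {a}

FOLLOW sets:
FOLLOW(S) := {$}
round 1:
  S→A C: FOLLOW(A) ⊇ FIRST(C) = {a}; new: +{a}
  S→A C: FOLLOW(C) ⊇ FOLLOW(S) ⊇ {$}; new: +{$}
  S→C b: FOLLOW(C) ⊇ FIRST(b) = {b}; new: +{b}
  S→d B: FOLLOW(B) ⊇ FOLLOW(S) ⊇ {$}; new: +{$}
  FOLLOW[S]={$}  FOLLOW[A]={a}  FOLLOW[B]={$}  FOLLOW[C]={$,b}
round 2: (stable)
  FOLLOW[S]={$}  FOLLOW[A]={a}  FOLLOW[B]={$}  FOLLOW[C]={$,b}

FOLLOW(A) = ["a"]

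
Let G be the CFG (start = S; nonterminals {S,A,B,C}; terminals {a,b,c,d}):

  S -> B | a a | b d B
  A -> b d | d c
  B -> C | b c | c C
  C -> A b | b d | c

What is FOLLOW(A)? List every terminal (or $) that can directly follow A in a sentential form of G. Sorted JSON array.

FIRST sets, iterate to fixpoint:
pass 1:
  A via A→b d: +{b}
  A via A→d c: +{d}
  B via B→b c: +{b}
  B via B→c C: +{c}
  C via C→A b: +{b,d}
  C via C→c: +{c}
  S via S→B: +{b,c}
  S via S→a a: +{a}
  FIRST(S)={a,b,c}  FIRST(A)={b,d}  FIRST(B)={b,c}  FIRST(C)={b,c,d}
pass 2:
  B via B→C: +{d}
  S via S→B: +{d}
  FIRST(S)={a,b,c,d}  FIRST(A)={b,d}  FIRST(B)={b,c,d}  FIRST(C)={b,c,d}
pass 3: done
  FIRST(S)={a,b,c,d}  FIRST(A)={b,d}  FIRST(B)={b,c,d}  FIRST(C)={b,c,d}

Compute FOLLOW by fixpoint:
FOLLOW(S) := {$}
iter 1:
  C→A b: FOLLOW(A) ⊇ FIRST(b) = {b}; new: +{b}
  S→B: FOLLOW(B) ⊇ FOLLOW(S) ⊇ {$}; new: +{$}
  FOLLOW[S]={$}  FOLLOW[A]={b}  FOLLOW[B]={$}  FOLLOW[C]={}
iter 2:
  B→C: FOLLOW(C) ⊇ FOLLOW(B) ⊇ {$}; new: +{$}
  FOLLOW[S]={$}  FOLLOW[A]={b}  FOLLOW[B]={$}  FOLLOW[C]={$}
iter 3: (no change)
  FOLLOW[S]={$}  FOLLOW[A]={b}  FOLLOW[B]={$}  FOLLOW[C]={$}

FOLLOW(A) = ["b"]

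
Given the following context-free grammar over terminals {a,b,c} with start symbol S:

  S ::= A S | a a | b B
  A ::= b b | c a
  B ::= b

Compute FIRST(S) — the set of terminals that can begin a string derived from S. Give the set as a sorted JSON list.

FIRST sets, iterate to fixpoint:
iter 1:
  A via A→b b: +{b}
  A via A→c a: +{c}
  B via B→b: +{b}
  S via S→A S: +{b,c}
  S via S→a a: +{a}
  FIRST(S)={a,b,c}  FIRST(A)={b,c}  FIRST(B)={b}
iter 2: — fixpoint
  FIRST(S)={a,b,c}  FIRST(A)={b,c}  FIRST(B)={b}

FIRST(S) = ["a", "b", "c"]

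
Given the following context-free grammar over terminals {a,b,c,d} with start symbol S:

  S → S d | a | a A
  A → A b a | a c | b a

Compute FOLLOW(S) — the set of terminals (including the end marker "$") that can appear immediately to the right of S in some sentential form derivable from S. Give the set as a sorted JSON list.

FIRST iteration:
round 1:
  A via A→a c: +{a}
  A via A→b a: +{b}
  S via S→a: +{a}
  FIRST(S)={a}  FIRST(A)={a,b}
round 2: — fixpoint
  FIRST(S)={a}  FIRST(A)={a,b}

FOLLOW sets:
initialize: $ ∈ FOLLOW(S)
iter 1:
  A→A b a: FOLLOW(A) ⊇ FIRST(b) = {b}; new: +{b}
  S→S d: FOLLOW(S) ⊇ FIRST(d) = {d}; new: +{d}
  S→a A: FOLLOW(A) ⊇ FOLLOW(S) ⊇ {$,d}; new: +{$,d}
  FOLLOW(S)={$,d}  FOLLOW(A)={$,b,d}
iter 2: done
  FOLLOW(S)={$,d}  FOLLOW(A)={$,b,d}

FOLLOW(S) = ["$", "d"]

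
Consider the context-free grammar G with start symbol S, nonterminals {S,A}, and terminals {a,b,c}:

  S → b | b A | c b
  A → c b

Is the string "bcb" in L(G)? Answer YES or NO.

CNF form of G:
  S -> T0 T1 | T1 A | b
  A -> T0 T1
  T0 -> c
  T1 -> b

Fill CYK table bottom-up:
  cell(0,0) b: {S,T1}  orig:{S}
  cell(1,1) c: {T0}  orig:{}
  cell(2,2) b: {S,T1}  orig:{S}
  cell(0,1) bc: ∅
  cell(1,2) cb: {A,S}
  cell(0,2) bcb: {S}

S ∈ T[0,2] ⇒ YES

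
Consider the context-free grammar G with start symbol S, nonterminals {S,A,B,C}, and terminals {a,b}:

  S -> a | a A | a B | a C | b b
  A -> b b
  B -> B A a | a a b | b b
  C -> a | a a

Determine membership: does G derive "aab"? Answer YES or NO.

Convert to CNF:
  S -> T0 T0 | T1 A | T1 B | T1 C | a
  A -> T0 T0
  B -> B X2 | T0 T0 | T1 X3
  C -> T1 T1 | a
  T0 -> b
  T1 -> a
  X2 -> A T1
  X3 -> T1 T0

CYK table (by increasing span):
  T[0,0] 'a' = {C,S,T1}  orig:{C,S}
  T[1,1] 'a' = {C,S,T1}  orig:{C,S}
  T[2,2] 'b' = {T0}  orig:{}
  T[0,1] 'aa' = {C,S}
  T[1,2] 'ab' = {X3}  orig:{}
  T[0,2] 'aab' = {B}

S ∉ T[0,2] ⇒ NO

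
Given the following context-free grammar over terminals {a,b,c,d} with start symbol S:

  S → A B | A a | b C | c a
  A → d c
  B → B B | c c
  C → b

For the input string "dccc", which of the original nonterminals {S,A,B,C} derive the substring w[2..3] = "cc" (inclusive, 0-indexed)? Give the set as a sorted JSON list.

Convert to CNF:
  S -> A B | A T2 | T1 T2 | T3 C
  A -> T0 T1
  B -> B B | T1 T1
  C -> b
  T0 -> d
  T1 -> c
  T2 -> a
  T3 -> b

Fill CYK table bottom-up — only the sub-triangle for w[2..3]:
  T[2,2] 'c' = {T1}  orig:{}
  T[3,3] 'c' = {T1}  orig:{}
  T[2,3] 'cc' = {B}

Original NTs in T[2,3] deriving "cc": ["B"]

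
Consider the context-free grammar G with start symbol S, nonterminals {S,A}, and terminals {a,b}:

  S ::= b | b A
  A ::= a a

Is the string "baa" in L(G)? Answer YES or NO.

Convert to CNF:
  S -> T1 A | b
  A -> T0 T0
  T0 -> a
  T1 -> b

Fill CYK table bottom-up:
  [0..0]={S,T1}  "b"  orig:{S}
  [1..1]={T0}  "a"  orig:{}
  [2..2]={T0}  "a"  orig:{}
  [0..1]=∅  "ba"
  [1..2]={A}  "aa"
  [0..2]={S}  "baa"

S ∈ T[0,2] ⇒ YES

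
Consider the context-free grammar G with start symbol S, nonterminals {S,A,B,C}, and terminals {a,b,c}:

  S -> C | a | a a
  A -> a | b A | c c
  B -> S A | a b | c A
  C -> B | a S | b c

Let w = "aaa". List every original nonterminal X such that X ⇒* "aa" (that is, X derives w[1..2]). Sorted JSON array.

CNF form of G:
  S -> S A | T0 T1 | T1 A | T2 S | T2 T0 | T2 T2 | a
  A -> T0 A | T1 T1 | a
  B -> S A | T1 A | T2 T0
  C -> S A | T0 T1 | T1 A | T2 S | T2 T0
  T0 -> b
  T1 -> c
  T2 -> a

CYK table (by increasing span) (cells [i..j] with 1 ≤ i ≤ j ≤ 2 only):
  cell(1,1) a: {A,S,T2}  orig:{A,S}
  cell(2,2) a: {A,S,T2}  orig:{A,S}
  cell(1,2) aa: {B,C,S}

Original NTs in T[1,2] deriving "aa": ["B", "C", "S"]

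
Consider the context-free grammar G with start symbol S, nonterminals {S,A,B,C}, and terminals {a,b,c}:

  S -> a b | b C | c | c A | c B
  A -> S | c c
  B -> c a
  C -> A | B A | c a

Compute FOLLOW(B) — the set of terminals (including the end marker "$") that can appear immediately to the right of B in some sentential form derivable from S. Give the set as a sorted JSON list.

FIRST sets, iterate to fixpoint:
[1]
  A via A→c c: +{c}
  B via B→c a: +{c}
  C via C→A: +{c}
  S via S→a b: +{a}
  S via S→b C: +{b}
  S via S→c: +{c}
  FIRST[S]={a,b,c}  FIRST[A]={c}  FIRST[B]={c}  FIRST[C]={c}
[2]
  A via A→S: +{a,b}
  C via C→A: +{a,b}
  FIRST[S]={a,b,c}  FIRST[A]={a,b,c}  FIRST[B]={c}  FIRST[C]={a,b,c}
[3] (no change)
  FIRST[S]={a,b,c}  FIRST[A]={a,b,c}  FIRST[B]={c}  FIRST[C]={a,b,c}

Compute FOLLOW by fixpoint:
initialize: $ ∈ FOLLOW(S)
pass 1:
  C→B A: FOLLOW(B) ⊇ FIRST(A) = {a,b,c}; new: +{a,b,c}
  S→b C: FOLLOW(C) ⊇ FOLLOW(S) ⊇ {$}; new: +{$}
  S→c A: FOLLOW(A) ⊇ FOLLOW(S) ⊇ {$}; new: +{$}
  S→c B: FOLLOW(B) ⊇ FOLLOW(S) ⊇ {$}; new: +{$}
  S: {$}  A: {$}  B: {$,a,b,c}  C: {$}
pass 2: (no change)
  S: {$}  A: {$}  B: {$,a,b,c}  C: {$}

FOLLOW(B) = ["$", "a", "b", "c"]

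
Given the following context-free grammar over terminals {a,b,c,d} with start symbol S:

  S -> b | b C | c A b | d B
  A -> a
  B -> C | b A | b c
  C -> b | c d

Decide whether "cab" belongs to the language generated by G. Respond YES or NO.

CNF form of G:
  S -> T0 C | T1 X3 | T2 B | b
  A -> a
  B -> T0 A | T0 T1 | T1 T2 | b
  C -> T1 T2 | b
  T0 -> b
  T1 -> c
  T2 -> d
  X3 -> A T0

Fill CYK table bottom-up:
  [0..0]={T1}  "c"  orig:{}
  [1..1]={A}  "a"
  [2..2]={B,C,S,T0}  "b"  orig:{B,C,S}
  [0..1]=∅  "ca"
  [1..2]={X3}  "ab"  orig:{}
  [0..2]={S}  "cab"

S ∈ T[0,2] ⇒ YES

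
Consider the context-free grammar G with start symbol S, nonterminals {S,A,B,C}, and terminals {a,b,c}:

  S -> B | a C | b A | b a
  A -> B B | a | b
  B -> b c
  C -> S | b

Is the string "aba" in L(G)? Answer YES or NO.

CNF form of G:
  S -> T0 A | T0 T1 | T0 T2 | T2 C
  A -> B B | a | b
  B -> T0 T1
  C -> T0 A | T0 T1 | T0 T2 | T2 C | b
  T0 -> b
  T1 -> c
  T2 -> a

CYK fill:
  T[0,0] 'a' = {A,T2}  orig:{A}
  T[1,1] 'b' = {A,C,T0}  orig:{A,C}
  T[2,2] 'a' = {A,T2}  orig:{A}
  T[0,1] 'ab' = {C,S}
  T[1,2] 'ba' = {C,S}
  T[0,2] 'aba' = {C,S}

S ∈ T[0,2] ⇒ YES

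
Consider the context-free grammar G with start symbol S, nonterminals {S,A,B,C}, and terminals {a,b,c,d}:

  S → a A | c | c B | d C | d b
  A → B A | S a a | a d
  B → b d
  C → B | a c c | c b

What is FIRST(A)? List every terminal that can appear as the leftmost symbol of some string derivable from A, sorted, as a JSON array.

FIRST iteration:
[1]
  A via A→a d: +{a}
  B via B→b d: +{b}
  C via C→B: +{b}
  C via C→a c c: +{a}
  C via C→c b: +{c}
  S via S→a A: +{a}
  S via S→c: +{c}
  S via S→d C: +{d}
  FIRST(S)={a,c,d}  FIRST(A)={a}  FIRST(B)={b}  FIRST(C)={a,b,c}
[2]
  A via A→B A: +{b}
  A via A→S a a: +{c,d}
  FIRST(S)={a,c,d}  FIRST(A)={a,b,c,d}  FIRST(B)={b}  FIRST(C)={a,b,c}
[3] done
  FIRST(S)={a,c,d}  FIRST(A)={a,b,c,d}  FIRST(B)={b}  FIRST(C)={a,b,c}

FIRST(A) = ["a", "b", "c", "d"]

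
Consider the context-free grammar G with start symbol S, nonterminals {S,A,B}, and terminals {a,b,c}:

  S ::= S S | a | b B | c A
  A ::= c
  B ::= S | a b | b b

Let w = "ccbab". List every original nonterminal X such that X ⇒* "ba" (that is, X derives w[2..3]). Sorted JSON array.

Convert to CNF:
  S -> S S | T1 B | T2 A | a
  A -> c
  B -> S S | T0 T1 | T1 B | T1 T1 | T2 A | a
  T0 -> a
  T1 -> b
  T2 -> c

Fill CYK table bottom-up (cells [i..j] with 2 ≤ i ≤ j ≤ 3 only):
  [2..2]={T1}  "b"  orig:{}
  [3..3]={B,S,T0}  "a"  orig:{B,S}
  [2..3]={B,S}  "ba"

Original NTs in T[2,3] deriving "ba": ["B", "S"]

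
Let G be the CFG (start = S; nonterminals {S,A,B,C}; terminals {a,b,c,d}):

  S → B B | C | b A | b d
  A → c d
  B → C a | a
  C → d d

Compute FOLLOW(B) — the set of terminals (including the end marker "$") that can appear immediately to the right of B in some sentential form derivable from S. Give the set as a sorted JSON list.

FIRST sets, iterate to fixpoint:
[1]
  A via A→c d: +{c}
  B via B→a: +{a}
  C via C→d d: +{d}
  S via S→B B: +{a}
  S via S→C: +{d}
  S via S→b A: +{b}
  S: {a,b,d}  A: {c}  B: {a}  C: {d}
[2]
  B via B→C a: +{d}
  S: {a,b,d}  A: {c}  B: {a,d}  C: {d}
[3] (no change)
  S: {a,b,d}  A: {c}  B: {a,d}  C: {d}

FOLLOW sets:
seed FOLLOW(S) with $
iter 1:
  B→C a: FOLLOW(C) ⊇ FIRST(a) = {a}; new: +{a}
  S→B B: FOLLOW(B) ⊇ FIRST(B) = {a,d}; new: +{a,d}
  S→B B: FOLLOW(B) ⊇ FOLLOW(S) ⊇ {$}; new: +{$}
  S→C: FOLLOW(C) ⊇ FOLLOW(S) ⊇ {$}; new: +{$}
  S→b A: FOLLOW(A) ⊇ FOLLOW(S) ⊇ {$}; new: +{$}
  FOLLOW(S)={$}  FOLLOW(A)={$}  FOLLOW(B)={$,a,d}  FOLLOW(C)={$,a}
iter 2: — fixpoint
  FOLLOW(S)={$}  FOLLOW(A)={$}  FOLLOW(B)={$,a,d}  FOLLOW(C)={$,a}

FOLLOW(B) = ["$", "a", "d"]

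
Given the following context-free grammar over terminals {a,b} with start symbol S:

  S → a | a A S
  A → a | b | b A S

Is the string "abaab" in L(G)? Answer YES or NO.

Convert to CNF:
  S -> T1 X3 | a
  A -> T0 X2 | a | b
  T0 -> b
  T1 -> a
  X2 -> A S
  X3 -> A S

CYK fill:
  cell(0,0) a: {A,S,T1}  orig:{A,S}
  cell(1,1) b: {A,T0}  orig:{A}
  cell(2,2) a: {A,S,T1}  orig:{A,S}
  cell(3,3) a: {A,S,T1}  orig:{A,S}
  cell(4,4) b: {A,T0}  orig:{A}
  cell(0,1) ab: ∅
  cell(1,2) ba: {X2,X3}  orig:{}
  cell(2,3) aa: {X2,X3}  orig:{}
  cell(3,4) ab: ∅
  cell(0,2) aba: {S}
  cell(1,3) baa: {A}
  cell(2,4) aab: ∅
  cell(0,3) abaa: ∅
  cell(1,4) baab: ∅
  cell(0,4) abaab: ∅

S ∉ T[0,4] ⇒ NO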